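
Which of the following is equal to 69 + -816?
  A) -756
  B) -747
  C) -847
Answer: B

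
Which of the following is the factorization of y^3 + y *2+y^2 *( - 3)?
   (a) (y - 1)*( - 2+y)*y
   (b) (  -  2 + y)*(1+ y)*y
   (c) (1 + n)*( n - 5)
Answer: a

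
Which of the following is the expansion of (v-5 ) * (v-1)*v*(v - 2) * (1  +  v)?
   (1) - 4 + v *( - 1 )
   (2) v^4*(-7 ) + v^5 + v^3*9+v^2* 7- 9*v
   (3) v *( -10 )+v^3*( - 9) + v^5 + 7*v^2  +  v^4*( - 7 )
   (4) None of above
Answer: 4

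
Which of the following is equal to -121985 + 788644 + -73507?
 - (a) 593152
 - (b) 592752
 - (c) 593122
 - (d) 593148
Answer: a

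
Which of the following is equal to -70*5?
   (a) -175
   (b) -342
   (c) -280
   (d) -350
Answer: d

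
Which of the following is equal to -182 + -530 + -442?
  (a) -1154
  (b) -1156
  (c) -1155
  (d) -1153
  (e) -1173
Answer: a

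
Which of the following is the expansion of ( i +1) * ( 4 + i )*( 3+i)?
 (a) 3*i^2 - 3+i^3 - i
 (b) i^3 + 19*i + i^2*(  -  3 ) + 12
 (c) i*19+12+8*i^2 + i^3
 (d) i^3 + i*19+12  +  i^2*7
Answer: c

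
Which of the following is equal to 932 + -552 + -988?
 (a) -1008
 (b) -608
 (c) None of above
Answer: b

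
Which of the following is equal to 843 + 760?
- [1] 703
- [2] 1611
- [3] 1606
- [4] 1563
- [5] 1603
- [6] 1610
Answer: 5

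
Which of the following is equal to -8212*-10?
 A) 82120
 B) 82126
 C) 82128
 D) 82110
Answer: A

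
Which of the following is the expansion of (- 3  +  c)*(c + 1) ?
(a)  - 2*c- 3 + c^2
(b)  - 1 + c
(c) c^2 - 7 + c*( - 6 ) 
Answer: a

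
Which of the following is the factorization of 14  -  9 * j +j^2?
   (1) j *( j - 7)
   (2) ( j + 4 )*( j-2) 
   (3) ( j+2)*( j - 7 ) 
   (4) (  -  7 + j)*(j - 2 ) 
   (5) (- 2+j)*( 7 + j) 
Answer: 4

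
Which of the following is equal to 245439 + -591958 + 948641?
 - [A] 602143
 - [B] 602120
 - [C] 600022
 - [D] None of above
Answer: D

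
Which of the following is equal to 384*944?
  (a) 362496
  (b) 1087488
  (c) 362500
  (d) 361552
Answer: a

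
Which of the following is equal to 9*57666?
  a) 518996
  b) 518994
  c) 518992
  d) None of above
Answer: b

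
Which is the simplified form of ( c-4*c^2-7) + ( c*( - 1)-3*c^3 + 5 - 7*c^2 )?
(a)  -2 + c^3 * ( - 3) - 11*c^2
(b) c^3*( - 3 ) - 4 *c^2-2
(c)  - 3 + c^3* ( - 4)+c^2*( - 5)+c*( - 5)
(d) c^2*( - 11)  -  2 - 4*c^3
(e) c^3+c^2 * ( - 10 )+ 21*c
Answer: a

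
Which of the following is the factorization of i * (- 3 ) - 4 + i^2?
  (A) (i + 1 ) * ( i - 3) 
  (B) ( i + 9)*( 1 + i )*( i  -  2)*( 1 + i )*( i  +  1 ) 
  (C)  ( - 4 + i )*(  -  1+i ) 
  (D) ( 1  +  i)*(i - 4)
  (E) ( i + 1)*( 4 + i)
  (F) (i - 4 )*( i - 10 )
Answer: D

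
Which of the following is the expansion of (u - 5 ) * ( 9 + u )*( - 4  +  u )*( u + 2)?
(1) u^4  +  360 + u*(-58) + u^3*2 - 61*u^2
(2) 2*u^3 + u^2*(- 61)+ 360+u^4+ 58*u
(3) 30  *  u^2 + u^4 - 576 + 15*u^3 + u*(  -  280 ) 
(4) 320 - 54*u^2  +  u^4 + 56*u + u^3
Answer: 2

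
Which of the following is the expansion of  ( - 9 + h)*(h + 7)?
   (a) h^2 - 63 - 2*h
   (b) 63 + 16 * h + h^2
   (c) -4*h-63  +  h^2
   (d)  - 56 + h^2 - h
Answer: a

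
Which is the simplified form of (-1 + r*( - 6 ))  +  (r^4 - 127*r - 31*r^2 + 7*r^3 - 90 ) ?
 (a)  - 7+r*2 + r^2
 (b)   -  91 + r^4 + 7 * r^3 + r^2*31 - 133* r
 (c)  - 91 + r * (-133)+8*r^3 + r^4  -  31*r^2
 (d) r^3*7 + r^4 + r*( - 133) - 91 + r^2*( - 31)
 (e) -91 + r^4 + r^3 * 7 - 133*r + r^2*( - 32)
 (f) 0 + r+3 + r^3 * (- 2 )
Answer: d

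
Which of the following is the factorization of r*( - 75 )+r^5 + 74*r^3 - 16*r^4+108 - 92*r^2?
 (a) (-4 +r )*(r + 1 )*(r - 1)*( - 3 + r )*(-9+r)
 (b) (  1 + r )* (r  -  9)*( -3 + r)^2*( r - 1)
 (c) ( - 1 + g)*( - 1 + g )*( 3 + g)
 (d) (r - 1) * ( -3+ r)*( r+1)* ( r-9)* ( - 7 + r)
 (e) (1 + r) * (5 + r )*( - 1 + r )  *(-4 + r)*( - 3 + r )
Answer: a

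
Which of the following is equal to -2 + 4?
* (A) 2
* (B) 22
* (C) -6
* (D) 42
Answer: A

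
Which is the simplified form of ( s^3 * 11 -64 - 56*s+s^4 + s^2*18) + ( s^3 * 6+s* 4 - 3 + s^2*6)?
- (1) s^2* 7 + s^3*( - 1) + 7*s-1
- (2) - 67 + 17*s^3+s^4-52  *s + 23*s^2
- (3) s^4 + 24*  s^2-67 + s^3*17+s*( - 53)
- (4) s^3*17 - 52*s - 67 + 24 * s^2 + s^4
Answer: 4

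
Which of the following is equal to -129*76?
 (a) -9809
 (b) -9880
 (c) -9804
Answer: c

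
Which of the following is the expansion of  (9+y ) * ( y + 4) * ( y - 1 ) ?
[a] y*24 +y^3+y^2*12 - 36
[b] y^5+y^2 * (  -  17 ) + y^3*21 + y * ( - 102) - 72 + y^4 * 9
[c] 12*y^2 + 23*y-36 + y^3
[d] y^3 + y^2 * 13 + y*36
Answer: c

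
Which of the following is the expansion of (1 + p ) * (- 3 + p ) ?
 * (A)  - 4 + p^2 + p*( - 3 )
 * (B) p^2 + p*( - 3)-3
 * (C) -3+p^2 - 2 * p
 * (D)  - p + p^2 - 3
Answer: C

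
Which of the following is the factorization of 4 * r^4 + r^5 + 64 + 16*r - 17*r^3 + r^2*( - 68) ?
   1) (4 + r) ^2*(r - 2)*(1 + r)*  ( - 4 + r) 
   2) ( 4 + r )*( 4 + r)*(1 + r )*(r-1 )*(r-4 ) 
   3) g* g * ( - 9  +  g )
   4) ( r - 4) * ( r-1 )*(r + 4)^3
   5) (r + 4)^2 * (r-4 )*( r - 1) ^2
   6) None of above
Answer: 2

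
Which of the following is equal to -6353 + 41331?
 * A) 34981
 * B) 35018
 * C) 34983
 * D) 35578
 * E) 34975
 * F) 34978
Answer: F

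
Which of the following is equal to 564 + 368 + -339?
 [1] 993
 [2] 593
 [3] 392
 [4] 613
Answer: 2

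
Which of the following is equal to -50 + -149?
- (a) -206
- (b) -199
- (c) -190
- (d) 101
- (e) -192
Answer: b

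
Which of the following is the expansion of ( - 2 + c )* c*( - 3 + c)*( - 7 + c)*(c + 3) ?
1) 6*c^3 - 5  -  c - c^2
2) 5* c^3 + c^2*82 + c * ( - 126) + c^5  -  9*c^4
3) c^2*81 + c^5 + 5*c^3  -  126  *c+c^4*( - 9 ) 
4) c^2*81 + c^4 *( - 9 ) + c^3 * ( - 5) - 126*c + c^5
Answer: 3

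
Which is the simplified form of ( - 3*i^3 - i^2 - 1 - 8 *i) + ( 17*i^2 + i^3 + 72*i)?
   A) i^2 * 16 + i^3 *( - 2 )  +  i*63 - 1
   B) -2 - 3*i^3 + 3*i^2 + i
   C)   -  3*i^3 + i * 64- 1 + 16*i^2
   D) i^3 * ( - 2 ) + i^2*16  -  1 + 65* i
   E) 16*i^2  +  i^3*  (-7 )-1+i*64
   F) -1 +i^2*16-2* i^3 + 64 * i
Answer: F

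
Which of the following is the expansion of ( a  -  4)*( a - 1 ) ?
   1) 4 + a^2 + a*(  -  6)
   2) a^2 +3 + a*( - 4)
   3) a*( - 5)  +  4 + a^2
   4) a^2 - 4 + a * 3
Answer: 3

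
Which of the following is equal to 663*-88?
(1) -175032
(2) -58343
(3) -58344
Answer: 3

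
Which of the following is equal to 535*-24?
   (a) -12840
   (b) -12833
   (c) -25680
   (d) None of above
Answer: a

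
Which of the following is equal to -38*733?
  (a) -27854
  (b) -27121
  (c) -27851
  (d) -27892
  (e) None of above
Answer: a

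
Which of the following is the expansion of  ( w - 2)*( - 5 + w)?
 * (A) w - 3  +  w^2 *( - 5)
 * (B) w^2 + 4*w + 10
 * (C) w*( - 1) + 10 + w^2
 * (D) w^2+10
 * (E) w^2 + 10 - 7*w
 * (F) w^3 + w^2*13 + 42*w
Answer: E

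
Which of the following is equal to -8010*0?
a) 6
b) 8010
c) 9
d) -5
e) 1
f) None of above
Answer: f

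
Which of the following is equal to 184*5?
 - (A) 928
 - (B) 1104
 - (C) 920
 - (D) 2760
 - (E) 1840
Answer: C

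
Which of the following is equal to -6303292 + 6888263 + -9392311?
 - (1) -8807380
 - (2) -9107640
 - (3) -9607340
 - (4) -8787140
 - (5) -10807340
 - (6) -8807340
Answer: 6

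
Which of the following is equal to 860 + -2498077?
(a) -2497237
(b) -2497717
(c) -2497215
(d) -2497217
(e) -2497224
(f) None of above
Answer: d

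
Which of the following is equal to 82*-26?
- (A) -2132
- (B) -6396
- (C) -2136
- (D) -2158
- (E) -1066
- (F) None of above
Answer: A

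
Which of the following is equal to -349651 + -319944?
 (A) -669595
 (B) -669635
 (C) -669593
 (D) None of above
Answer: A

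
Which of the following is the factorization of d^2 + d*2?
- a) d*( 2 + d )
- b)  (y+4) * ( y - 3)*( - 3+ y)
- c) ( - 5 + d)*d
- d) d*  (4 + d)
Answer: a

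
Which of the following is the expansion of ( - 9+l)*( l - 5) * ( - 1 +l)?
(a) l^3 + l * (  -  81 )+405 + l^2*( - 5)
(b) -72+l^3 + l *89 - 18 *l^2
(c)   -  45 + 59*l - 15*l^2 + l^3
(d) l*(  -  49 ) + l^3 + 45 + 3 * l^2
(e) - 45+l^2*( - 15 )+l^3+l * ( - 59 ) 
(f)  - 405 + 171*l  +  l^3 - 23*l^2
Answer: c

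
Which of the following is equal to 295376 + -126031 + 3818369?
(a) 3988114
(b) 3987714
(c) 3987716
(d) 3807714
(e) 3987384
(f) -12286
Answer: b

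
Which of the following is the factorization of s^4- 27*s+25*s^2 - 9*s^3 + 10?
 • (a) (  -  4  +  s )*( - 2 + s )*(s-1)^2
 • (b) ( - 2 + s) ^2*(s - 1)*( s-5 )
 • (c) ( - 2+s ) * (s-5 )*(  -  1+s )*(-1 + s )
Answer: c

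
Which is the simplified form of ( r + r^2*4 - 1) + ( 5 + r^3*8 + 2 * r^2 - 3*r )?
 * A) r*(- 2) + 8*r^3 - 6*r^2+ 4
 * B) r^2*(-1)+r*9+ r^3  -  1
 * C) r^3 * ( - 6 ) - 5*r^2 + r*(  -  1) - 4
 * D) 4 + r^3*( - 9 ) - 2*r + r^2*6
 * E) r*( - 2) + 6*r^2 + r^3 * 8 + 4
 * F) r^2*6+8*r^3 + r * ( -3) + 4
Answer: E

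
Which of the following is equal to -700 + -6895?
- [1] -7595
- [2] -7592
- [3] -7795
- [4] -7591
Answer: 1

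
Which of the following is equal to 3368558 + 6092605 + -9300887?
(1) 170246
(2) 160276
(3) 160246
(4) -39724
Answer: 2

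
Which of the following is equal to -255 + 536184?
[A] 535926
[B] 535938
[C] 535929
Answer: C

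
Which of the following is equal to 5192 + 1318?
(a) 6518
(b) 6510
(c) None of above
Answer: b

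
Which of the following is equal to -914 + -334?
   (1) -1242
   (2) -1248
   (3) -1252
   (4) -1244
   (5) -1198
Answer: 2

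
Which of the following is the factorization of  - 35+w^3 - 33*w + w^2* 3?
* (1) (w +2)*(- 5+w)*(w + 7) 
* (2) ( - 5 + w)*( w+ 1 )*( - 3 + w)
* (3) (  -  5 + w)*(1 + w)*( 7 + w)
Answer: 3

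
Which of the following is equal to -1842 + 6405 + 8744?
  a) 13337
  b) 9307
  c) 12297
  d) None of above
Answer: d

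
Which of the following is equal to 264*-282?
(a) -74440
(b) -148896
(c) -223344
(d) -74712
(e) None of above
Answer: e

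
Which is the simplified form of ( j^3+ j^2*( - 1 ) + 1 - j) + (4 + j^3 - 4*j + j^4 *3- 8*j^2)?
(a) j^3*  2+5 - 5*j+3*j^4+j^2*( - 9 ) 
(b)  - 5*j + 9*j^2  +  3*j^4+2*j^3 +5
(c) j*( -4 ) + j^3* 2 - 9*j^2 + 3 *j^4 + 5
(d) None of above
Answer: a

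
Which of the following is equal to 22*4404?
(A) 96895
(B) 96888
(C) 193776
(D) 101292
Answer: B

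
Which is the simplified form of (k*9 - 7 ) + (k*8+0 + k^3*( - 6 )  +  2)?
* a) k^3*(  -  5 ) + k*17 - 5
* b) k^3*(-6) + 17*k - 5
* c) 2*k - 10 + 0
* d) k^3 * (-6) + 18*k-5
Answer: b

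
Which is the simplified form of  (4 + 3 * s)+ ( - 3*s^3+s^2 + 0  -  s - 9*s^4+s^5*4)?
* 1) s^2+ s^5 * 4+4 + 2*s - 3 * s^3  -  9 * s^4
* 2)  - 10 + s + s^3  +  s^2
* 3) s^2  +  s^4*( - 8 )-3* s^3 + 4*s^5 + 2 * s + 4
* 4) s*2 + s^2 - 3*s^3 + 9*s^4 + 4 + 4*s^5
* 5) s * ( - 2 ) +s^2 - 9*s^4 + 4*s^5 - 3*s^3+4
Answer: 1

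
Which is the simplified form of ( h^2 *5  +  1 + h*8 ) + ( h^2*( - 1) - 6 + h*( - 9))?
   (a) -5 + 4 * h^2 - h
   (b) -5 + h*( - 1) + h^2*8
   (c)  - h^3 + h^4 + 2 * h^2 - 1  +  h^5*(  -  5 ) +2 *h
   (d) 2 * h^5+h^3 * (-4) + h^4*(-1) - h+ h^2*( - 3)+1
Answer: a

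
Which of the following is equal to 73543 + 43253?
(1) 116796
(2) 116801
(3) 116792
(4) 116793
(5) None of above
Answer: 1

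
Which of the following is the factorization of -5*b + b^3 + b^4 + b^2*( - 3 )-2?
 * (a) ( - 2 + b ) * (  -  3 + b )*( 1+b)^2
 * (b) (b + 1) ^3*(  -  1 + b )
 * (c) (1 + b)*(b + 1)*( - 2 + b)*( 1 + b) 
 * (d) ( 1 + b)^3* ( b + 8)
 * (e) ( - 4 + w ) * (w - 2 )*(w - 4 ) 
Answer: c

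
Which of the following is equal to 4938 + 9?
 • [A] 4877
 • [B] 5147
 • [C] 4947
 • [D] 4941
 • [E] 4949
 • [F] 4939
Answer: C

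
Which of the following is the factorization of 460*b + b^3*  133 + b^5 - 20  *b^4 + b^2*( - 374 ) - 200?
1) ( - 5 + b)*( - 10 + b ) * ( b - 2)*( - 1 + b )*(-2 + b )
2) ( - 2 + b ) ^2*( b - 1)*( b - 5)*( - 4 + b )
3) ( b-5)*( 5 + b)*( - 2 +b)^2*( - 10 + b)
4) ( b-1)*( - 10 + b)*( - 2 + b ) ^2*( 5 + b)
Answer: 1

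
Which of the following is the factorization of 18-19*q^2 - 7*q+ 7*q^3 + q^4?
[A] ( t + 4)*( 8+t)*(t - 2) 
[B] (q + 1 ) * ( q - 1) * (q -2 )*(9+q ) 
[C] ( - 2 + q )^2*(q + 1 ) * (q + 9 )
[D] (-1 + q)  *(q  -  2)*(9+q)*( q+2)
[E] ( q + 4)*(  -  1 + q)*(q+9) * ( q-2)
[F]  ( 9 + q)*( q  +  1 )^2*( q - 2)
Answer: B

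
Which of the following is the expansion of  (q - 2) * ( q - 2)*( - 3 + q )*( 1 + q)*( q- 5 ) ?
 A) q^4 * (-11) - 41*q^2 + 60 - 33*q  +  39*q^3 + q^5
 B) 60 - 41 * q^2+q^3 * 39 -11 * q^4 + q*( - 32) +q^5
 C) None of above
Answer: B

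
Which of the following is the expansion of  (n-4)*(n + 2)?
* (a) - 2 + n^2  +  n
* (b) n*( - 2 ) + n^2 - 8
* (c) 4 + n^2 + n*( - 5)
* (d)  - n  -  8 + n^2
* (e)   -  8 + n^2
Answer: b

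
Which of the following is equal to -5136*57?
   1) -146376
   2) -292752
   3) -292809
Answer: 2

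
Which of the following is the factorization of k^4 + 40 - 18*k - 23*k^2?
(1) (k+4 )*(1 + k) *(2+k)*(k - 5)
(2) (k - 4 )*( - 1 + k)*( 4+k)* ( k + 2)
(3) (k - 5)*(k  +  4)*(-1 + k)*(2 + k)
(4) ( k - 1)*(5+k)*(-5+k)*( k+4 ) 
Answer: 3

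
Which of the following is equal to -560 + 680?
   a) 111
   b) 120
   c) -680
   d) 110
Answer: b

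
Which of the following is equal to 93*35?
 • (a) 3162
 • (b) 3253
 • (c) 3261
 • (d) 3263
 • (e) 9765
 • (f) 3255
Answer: f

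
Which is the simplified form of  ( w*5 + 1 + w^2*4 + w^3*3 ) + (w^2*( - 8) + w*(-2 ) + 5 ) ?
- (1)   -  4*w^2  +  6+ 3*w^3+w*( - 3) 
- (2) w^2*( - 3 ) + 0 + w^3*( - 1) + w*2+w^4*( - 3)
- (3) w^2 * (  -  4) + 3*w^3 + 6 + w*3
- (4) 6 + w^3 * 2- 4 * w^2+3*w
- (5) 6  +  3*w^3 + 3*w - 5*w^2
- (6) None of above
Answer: 3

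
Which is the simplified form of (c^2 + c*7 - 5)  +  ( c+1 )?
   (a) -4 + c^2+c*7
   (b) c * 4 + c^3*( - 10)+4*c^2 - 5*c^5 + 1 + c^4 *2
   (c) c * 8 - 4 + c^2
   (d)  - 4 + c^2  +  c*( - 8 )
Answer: c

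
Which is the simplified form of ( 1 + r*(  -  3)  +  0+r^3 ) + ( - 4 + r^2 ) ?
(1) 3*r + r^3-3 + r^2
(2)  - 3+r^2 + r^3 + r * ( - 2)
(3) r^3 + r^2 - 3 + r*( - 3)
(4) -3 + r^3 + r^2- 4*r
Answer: 3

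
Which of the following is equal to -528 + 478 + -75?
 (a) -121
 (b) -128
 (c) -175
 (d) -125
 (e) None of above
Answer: d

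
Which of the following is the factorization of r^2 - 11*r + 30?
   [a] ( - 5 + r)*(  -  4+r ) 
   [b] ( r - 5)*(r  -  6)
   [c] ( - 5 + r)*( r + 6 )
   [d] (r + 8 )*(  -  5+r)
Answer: b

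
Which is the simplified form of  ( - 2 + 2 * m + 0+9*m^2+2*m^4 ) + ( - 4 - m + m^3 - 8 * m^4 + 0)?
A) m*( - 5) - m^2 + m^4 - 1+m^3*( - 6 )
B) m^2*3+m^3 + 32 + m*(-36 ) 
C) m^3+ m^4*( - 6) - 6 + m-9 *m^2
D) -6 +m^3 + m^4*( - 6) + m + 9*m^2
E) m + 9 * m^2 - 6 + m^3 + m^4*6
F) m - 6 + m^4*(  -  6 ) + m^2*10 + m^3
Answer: D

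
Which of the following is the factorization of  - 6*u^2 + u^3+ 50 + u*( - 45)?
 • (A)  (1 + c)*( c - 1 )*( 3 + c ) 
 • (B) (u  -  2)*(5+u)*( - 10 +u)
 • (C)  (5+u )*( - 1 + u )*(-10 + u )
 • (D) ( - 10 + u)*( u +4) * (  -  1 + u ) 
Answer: C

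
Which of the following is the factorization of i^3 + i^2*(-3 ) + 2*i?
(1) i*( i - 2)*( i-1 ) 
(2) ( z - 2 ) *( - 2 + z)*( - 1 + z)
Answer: 1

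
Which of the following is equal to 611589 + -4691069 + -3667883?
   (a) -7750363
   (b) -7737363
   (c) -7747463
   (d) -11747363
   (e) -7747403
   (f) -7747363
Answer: f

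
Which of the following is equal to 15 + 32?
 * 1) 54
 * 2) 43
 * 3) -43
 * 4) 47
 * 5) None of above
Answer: 4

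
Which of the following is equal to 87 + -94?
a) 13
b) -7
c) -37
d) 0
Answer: b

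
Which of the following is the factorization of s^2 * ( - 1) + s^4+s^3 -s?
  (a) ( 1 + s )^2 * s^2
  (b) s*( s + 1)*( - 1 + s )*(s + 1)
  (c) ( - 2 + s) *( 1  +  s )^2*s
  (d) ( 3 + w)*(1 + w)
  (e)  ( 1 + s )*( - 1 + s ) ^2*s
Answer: b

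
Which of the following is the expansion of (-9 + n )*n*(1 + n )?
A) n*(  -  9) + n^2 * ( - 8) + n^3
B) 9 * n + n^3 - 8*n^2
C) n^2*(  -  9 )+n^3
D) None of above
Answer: A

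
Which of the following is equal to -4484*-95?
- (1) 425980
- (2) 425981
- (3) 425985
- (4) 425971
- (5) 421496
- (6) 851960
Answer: 1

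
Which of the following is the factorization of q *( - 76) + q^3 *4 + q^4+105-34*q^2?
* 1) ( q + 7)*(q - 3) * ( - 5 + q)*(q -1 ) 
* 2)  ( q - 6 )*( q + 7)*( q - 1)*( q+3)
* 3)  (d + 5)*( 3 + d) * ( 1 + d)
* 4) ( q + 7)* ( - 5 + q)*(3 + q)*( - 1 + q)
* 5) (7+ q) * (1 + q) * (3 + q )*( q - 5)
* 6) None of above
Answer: 4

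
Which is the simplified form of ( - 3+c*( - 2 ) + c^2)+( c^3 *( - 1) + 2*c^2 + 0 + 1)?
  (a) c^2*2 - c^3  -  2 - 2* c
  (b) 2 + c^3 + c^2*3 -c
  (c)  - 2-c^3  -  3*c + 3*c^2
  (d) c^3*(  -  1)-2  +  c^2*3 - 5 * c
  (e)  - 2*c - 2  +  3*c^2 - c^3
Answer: e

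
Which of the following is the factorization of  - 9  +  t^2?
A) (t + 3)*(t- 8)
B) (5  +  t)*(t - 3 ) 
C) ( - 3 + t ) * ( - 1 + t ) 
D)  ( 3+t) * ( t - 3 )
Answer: D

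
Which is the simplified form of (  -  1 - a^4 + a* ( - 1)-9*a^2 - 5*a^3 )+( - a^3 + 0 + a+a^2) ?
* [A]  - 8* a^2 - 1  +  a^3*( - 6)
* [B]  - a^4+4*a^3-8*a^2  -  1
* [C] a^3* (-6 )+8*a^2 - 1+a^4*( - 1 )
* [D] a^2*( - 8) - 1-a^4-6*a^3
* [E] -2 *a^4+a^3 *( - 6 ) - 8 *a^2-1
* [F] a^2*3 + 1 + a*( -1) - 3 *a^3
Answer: D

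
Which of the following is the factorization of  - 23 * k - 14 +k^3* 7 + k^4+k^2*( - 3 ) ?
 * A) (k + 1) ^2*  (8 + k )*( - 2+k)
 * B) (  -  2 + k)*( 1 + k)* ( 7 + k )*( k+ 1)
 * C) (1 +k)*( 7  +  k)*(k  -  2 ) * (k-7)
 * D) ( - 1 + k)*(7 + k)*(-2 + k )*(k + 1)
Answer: B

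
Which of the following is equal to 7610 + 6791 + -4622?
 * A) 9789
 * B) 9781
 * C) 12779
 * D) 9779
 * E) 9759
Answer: D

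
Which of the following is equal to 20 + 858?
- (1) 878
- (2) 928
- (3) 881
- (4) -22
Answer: 1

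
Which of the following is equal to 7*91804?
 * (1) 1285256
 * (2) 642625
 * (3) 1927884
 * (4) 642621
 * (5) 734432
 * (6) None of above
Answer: 6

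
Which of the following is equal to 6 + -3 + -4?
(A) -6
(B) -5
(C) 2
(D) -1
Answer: D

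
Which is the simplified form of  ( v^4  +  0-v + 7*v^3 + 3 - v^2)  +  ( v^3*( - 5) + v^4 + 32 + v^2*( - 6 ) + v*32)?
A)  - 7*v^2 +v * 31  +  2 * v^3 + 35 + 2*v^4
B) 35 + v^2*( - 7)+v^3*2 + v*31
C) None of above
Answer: A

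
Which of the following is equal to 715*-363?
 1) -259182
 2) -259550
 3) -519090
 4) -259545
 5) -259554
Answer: 4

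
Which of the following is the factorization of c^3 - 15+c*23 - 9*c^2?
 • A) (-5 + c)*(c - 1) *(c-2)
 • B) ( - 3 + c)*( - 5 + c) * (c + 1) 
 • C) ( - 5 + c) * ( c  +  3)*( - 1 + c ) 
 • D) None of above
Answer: D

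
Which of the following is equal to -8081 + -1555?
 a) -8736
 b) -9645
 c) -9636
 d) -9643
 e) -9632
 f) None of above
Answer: c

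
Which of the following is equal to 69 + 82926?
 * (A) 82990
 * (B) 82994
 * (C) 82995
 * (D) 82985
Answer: C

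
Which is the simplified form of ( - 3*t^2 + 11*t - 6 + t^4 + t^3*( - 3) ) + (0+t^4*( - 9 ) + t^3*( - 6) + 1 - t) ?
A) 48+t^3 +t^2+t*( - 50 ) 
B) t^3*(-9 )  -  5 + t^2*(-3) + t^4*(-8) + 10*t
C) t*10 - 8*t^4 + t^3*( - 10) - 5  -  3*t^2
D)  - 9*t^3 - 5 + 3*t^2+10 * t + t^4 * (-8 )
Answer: B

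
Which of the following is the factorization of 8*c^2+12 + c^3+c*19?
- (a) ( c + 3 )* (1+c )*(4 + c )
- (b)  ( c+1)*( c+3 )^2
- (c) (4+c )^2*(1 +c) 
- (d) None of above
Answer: a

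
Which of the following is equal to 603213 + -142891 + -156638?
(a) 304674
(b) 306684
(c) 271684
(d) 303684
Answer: d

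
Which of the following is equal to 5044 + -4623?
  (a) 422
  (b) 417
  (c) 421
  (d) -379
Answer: c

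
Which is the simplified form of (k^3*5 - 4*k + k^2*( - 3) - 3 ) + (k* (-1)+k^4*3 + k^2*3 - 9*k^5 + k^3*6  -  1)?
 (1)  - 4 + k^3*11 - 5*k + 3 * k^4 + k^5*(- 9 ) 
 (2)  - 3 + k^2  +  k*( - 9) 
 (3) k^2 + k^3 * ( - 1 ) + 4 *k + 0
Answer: 1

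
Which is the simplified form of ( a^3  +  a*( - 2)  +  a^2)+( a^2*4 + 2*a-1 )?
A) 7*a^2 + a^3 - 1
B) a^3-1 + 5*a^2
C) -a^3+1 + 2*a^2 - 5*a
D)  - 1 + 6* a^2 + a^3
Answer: B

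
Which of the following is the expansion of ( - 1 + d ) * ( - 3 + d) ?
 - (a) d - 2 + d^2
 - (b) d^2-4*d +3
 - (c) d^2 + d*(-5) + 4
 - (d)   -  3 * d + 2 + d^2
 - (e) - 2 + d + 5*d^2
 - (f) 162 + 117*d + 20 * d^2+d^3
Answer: b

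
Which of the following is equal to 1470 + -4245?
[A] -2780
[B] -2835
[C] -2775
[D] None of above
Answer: C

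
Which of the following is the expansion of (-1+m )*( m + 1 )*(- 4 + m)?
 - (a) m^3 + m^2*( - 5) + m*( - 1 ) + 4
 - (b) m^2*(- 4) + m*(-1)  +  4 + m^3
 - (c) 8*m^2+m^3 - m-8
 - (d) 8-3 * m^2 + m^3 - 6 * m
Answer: b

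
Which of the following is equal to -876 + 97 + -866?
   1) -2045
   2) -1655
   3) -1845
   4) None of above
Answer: 4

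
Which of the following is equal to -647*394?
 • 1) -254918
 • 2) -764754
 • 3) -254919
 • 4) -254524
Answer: 1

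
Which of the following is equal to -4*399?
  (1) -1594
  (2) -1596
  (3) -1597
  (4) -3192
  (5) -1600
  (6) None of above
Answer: 2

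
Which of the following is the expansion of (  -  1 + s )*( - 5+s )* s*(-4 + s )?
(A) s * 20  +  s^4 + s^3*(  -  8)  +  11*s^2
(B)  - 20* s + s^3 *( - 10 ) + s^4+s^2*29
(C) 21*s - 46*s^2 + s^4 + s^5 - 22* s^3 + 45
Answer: B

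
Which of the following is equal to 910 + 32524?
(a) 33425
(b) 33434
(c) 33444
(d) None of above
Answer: b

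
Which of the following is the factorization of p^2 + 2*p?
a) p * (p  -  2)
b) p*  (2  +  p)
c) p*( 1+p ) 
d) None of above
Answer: b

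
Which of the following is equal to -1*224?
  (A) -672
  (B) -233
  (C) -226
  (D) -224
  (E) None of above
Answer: D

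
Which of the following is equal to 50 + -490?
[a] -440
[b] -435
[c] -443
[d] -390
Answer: a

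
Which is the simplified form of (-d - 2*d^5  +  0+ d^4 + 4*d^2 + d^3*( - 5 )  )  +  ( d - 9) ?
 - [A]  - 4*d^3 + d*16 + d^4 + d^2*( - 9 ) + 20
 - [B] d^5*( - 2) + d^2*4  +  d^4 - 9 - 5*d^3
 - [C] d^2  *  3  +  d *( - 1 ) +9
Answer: B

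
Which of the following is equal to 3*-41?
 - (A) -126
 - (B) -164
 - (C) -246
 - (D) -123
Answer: D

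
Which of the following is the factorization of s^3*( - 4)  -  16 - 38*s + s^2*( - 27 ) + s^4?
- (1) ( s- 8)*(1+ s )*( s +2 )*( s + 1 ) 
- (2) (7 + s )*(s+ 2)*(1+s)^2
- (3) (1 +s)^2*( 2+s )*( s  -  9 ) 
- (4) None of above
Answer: 1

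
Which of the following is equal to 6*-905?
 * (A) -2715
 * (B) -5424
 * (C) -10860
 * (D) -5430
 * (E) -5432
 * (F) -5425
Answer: D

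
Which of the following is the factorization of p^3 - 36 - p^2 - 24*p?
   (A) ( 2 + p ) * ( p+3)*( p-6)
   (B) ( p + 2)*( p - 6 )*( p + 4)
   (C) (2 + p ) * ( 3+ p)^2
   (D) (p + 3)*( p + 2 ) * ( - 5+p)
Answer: A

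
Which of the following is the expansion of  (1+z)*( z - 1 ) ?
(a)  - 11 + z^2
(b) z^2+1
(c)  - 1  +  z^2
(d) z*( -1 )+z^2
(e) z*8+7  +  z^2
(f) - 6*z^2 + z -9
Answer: c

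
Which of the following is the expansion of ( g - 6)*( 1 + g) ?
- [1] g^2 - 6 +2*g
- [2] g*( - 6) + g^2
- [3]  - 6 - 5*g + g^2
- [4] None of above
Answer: 3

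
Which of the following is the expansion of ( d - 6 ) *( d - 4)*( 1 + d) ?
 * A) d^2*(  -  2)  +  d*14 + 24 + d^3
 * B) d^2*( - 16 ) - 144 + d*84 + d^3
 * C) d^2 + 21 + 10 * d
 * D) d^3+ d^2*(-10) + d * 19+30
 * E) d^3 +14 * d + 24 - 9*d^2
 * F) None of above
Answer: E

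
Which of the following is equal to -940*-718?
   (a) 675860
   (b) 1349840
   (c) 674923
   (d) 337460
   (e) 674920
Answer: e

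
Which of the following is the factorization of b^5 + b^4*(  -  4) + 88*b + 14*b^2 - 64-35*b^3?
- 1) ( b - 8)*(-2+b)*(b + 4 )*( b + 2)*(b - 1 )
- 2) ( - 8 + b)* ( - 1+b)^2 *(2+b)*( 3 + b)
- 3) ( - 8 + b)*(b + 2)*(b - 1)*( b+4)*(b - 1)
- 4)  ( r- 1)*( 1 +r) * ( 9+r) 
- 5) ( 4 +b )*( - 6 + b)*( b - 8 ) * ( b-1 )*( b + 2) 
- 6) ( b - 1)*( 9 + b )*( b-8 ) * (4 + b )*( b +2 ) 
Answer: 3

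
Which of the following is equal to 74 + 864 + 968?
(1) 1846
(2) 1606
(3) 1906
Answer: 3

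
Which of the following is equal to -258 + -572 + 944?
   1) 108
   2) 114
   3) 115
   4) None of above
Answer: 2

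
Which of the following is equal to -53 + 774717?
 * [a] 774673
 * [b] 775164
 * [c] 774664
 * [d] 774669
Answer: c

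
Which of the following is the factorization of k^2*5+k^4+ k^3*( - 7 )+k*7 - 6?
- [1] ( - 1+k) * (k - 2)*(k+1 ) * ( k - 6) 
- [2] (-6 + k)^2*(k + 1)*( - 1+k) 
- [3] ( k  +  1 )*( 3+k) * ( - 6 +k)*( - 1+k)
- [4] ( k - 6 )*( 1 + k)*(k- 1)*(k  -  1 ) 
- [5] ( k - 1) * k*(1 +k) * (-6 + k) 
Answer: 4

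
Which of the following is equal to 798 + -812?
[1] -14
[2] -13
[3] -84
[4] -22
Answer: 1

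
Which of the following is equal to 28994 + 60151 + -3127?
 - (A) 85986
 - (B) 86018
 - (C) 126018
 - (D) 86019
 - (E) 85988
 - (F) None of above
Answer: B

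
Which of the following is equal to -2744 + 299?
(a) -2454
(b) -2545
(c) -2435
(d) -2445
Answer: d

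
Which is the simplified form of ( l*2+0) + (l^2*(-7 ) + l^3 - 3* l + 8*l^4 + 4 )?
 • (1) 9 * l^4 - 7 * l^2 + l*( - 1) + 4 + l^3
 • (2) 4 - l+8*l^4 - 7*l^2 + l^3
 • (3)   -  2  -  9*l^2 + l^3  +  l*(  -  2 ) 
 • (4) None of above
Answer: 2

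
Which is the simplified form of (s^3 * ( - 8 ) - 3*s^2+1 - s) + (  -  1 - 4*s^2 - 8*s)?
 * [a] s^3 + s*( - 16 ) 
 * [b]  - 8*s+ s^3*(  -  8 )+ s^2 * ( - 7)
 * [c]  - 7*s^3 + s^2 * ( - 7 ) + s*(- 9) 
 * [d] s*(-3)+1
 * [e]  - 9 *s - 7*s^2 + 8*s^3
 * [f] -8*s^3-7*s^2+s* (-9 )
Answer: f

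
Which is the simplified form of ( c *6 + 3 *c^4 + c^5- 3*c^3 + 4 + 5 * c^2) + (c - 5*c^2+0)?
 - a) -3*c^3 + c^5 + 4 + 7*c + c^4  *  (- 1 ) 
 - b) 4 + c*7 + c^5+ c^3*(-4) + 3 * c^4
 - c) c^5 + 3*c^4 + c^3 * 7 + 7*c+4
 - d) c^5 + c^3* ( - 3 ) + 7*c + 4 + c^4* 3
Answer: d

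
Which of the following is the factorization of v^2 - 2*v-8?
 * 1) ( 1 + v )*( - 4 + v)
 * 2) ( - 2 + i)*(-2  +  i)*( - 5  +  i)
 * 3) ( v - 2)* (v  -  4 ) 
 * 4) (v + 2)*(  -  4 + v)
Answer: 4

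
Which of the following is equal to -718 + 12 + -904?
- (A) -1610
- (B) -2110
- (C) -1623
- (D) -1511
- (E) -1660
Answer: A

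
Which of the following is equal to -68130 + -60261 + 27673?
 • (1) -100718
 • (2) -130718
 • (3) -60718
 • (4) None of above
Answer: 1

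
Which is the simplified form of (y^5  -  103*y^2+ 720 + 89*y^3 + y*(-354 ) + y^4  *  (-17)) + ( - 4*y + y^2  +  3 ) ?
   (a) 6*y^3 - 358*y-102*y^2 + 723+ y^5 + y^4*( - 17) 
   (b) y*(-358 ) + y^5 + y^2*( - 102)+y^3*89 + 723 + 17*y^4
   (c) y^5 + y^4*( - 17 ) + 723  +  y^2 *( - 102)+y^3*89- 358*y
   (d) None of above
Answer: c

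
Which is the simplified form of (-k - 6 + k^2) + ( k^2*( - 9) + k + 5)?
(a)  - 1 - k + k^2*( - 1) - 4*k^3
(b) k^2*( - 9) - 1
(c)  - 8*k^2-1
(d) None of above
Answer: c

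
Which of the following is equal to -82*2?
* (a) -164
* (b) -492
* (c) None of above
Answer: a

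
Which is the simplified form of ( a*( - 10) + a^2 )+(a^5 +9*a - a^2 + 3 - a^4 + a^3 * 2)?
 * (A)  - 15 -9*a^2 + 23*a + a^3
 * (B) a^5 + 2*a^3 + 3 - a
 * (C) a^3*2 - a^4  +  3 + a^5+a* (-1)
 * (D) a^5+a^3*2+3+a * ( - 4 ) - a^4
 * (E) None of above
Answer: C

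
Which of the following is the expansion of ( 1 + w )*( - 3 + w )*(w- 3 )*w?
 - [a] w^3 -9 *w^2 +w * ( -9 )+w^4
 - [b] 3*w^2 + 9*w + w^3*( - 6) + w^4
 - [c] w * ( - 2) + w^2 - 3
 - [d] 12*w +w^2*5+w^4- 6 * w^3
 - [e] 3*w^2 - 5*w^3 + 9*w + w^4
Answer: e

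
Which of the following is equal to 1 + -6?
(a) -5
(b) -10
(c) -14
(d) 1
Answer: a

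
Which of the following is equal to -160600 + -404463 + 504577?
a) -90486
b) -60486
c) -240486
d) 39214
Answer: b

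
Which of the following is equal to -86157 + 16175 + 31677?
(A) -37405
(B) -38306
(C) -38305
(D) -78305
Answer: C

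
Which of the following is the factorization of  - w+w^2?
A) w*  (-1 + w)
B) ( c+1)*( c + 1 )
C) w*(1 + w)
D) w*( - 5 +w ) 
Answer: A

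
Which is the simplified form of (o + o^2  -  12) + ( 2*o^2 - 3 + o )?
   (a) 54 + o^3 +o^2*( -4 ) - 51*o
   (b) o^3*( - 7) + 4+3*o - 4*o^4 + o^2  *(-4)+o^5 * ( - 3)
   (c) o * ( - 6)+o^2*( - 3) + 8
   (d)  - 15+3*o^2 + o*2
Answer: d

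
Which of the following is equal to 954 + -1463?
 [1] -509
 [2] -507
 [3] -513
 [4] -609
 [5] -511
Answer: 1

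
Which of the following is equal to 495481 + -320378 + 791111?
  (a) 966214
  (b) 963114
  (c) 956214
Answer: a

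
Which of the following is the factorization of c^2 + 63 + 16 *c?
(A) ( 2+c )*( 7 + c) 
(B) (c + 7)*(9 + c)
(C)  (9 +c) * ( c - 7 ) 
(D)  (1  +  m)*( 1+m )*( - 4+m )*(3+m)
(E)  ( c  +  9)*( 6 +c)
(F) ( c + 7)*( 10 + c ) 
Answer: B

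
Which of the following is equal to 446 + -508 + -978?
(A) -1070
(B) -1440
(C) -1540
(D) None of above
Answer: D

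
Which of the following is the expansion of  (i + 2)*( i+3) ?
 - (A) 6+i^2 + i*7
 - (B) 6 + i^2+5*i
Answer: B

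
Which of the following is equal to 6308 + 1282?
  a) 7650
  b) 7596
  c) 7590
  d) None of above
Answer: c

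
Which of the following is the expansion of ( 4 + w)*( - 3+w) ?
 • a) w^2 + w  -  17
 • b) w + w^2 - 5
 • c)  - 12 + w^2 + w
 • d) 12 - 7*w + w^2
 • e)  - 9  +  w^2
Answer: c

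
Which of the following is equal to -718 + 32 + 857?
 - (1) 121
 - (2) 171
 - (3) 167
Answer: 2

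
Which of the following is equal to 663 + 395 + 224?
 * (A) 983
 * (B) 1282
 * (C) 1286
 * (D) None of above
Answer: B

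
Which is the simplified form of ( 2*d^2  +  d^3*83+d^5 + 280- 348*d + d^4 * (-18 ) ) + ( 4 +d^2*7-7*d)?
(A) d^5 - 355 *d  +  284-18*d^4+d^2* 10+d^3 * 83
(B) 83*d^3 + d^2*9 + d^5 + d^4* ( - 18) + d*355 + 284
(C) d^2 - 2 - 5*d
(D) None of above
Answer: D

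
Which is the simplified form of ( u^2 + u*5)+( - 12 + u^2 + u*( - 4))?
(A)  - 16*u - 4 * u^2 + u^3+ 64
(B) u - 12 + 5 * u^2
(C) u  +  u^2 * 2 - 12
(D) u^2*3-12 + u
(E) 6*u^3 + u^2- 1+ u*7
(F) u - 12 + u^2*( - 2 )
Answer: C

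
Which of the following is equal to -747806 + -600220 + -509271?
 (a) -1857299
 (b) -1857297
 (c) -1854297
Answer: b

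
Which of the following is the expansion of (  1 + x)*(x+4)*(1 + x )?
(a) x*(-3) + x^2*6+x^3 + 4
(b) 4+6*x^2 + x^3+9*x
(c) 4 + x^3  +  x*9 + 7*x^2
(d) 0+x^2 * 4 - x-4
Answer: b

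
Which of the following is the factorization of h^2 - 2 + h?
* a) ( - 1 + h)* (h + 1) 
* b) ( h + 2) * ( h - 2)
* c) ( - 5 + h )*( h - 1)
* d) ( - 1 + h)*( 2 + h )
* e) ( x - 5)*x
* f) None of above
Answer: d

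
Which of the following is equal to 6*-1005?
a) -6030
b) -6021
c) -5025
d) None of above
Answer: a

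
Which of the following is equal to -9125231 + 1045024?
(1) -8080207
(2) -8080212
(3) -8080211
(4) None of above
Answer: 1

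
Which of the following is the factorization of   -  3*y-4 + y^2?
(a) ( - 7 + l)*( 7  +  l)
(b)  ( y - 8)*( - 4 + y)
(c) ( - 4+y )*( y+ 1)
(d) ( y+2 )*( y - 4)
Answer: c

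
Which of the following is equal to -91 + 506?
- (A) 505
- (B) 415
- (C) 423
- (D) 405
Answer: B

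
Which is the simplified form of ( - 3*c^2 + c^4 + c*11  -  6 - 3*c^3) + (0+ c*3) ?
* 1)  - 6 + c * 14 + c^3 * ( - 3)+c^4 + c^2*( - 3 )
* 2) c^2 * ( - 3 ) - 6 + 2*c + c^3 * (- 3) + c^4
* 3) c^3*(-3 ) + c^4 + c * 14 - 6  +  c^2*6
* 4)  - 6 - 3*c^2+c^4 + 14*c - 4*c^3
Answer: 1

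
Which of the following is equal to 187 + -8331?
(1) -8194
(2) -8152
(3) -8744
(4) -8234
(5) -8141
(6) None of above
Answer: 6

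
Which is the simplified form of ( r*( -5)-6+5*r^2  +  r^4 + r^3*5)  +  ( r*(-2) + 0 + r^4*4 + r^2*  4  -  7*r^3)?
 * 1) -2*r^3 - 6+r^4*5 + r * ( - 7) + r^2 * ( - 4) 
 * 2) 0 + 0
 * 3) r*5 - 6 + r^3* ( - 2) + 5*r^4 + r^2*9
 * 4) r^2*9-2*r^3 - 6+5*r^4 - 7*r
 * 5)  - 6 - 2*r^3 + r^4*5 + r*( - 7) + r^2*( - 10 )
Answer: 4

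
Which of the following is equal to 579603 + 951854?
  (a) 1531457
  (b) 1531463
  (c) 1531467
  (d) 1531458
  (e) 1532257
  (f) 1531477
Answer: a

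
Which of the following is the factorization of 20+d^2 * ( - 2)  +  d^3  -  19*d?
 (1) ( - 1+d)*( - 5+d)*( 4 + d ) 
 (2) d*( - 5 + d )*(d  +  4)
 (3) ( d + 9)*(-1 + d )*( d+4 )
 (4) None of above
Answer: 1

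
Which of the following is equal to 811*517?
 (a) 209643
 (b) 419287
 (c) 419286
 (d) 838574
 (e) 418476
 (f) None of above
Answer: b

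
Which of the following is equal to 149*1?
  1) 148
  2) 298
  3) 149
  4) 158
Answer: 3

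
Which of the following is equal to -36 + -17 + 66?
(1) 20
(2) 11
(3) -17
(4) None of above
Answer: 4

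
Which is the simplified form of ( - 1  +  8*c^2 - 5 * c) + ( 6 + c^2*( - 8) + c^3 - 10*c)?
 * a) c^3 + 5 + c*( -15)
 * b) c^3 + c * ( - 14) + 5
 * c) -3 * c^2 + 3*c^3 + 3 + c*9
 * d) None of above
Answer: a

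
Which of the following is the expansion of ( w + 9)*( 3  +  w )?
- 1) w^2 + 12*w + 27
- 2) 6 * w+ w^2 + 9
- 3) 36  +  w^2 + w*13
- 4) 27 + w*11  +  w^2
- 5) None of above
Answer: 1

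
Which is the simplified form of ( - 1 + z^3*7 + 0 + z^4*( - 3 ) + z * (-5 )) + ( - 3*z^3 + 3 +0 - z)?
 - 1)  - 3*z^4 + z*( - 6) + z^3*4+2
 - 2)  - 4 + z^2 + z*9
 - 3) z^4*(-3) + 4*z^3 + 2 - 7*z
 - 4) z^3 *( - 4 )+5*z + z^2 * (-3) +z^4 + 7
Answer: 1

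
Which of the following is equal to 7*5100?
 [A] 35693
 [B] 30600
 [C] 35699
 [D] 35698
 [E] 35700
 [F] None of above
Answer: E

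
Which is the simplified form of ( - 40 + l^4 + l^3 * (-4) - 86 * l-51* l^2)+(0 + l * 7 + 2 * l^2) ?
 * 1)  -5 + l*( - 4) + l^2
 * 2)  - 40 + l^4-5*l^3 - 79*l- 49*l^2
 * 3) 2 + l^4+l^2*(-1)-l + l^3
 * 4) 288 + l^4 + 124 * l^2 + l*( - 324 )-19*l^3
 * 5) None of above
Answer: 5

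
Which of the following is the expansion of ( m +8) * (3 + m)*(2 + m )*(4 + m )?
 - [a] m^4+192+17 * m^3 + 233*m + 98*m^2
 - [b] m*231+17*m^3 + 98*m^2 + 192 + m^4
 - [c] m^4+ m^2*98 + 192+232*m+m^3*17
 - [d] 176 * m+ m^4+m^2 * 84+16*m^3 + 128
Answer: c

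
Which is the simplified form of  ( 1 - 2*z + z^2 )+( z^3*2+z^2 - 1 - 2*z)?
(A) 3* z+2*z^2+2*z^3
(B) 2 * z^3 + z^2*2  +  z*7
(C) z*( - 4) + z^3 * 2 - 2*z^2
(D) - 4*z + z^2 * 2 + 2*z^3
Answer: D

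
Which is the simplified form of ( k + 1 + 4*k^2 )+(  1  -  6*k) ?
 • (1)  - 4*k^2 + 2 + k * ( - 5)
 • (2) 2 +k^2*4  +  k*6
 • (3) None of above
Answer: 3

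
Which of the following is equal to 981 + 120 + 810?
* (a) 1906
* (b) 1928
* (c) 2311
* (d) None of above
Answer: d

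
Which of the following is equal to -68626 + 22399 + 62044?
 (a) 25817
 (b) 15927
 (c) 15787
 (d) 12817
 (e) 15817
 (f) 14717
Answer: e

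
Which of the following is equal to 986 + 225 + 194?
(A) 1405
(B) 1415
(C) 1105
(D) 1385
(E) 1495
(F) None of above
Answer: A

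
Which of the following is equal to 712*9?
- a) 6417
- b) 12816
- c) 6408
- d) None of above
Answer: c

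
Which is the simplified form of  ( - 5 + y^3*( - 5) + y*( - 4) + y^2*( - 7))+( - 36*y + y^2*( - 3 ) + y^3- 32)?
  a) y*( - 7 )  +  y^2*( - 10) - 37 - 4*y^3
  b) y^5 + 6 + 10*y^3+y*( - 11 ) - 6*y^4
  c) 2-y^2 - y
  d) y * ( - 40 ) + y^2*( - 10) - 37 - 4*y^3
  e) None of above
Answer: d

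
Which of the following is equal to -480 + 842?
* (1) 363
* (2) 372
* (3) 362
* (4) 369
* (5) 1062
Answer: 3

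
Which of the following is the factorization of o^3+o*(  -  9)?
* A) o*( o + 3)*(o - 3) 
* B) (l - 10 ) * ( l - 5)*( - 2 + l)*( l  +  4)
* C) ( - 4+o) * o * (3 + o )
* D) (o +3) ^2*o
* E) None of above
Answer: A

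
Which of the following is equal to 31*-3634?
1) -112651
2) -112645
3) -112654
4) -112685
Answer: 3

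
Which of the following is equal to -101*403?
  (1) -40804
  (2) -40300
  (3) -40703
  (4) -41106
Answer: 3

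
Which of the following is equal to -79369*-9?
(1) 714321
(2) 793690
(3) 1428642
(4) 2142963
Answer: 1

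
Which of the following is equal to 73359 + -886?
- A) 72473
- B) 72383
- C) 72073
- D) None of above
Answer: A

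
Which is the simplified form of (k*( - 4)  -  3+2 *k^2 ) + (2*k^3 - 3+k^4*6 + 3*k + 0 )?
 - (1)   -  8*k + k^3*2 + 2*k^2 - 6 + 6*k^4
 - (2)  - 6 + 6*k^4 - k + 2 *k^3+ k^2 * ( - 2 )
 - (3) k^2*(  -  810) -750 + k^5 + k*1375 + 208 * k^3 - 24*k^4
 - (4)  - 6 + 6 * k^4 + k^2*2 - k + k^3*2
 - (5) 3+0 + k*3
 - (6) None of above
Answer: 4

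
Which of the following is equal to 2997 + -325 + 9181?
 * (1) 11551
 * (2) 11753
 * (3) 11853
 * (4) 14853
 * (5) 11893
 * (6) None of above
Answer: 3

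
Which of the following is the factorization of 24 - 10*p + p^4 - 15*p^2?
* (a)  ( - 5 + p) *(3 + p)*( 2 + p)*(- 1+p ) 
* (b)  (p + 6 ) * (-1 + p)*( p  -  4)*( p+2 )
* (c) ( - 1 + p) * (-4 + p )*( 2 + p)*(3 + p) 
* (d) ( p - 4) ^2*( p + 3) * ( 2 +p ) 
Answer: c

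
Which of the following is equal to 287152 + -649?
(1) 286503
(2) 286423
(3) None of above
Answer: 1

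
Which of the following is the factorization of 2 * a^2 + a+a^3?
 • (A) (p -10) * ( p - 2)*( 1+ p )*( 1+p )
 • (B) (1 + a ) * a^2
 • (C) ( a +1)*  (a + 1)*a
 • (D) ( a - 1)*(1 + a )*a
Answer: C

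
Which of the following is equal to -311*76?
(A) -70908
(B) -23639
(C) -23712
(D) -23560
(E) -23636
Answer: E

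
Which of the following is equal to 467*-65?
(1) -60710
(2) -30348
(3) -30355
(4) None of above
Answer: 3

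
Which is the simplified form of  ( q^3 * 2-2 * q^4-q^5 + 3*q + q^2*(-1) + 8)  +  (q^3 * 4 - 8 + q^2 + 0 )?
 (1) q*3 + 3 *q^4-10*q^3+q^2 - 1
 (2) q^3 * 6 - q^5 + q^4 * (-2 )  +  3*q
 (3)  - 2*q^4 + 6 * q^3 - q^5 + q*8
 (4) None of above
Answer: 2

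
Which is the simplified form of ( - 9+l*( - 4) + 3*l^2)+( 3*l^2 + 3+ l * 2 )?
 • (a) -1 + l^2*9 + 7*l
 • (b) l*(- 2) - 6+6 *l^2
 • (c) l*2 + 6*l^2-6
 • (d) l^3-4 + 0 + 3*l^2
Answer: b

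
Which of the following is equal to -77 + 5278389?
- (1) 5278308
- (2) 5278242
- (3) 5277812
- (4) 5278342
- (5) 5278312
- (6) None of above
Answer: 5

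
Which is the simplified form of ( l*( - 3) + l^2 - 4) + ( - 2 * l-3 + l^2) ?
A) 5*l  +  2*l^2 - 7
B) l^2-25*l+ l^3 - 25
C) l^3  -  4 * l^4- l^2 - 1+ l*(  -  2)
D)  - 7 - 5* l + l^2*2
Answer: D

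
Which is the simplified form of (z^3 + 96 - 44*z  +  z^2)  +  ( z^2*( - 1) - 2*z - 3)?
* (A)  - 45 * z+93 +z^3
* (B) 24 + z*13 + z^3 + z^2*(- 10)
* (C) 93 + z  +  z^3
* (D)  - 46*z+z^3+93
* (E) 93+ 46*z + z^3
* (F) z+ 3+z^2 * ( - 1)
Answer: D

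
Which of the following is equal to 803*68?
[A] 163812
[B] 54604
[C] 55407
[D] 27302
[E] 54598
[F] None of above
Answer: B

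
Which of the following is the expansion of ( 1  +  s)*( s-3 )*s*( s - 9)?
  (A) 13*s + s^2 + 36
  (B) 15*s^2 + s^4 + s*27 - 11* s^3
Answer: B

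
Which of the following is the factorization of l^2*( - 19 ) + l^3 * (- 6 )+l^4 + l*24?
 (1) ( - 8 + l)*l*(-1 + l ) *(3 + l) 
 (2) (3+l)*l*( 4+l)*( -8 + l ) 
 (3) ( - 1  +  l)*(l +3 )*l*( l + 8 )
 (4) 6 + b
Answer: 1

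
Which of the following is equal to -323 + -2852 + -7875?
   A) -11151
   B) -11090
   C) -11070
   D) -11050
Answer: D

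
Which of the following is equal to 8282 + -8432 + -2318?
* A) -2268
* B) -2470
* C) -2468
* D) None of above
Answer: C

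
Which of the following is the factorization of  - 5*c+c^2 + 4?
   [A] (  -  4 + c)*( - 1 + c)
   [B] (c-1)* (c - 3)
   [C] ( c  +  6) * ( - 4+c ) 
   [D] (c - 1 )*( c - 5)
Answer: A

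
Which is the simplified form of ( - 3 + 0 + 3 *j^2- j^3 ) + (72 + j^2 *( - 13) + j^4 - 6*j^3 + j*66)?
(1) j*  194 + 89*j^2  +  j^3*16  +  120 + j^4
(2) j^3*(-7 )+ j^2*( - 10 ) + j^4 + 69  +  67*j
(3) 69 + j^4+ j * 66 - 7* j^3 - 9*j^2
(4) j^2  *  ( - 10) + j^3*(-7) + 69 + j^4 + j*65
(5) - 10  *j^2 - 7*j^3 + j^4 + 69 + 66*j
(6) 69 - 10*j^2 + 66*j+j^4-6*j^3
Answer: 5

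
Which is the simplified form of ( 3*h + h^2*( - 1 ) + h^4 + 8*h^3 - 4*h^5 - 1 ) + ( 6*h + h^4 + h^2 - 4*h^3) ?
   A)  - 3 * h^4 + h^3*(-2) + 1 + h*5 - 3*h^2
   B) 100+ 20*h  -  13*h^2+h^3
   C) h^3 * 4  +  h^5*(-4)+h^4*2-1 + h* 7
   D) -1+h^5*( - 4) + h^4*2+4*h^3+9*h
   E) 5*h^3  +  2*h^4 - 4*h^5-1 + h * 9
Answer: D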